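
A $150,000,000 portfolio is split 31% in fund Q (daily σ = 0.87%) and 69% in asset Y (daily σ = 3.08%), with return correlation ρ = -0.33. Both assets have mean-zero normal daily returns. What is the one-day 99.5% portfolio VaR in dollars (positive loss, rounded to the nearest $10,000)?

$7,930,000

σ_p² = 0.31²·0.87² + 0.69²·3.08² + 2·-0.33·0.31·0.69·0.87·3.08 = 4.2109 (%²).
σ_p = √4.2109 = 2.052%.
At 99.5%, z = 2.576.
VaR = 2.576 × 2.052% = 5.286%; on $150,000,000 that is $7,929,000.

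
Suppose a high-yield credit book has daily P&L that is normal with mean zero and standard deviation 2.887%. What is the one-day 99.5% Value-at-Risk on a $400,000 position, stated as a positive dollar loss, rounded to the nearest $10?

$29,750

At 99.5% one-sided, z = 2.576.
VaR = z·σ = 2.576 × 2.887% = 7.437%.
On $400,000: 0.07437 × $400,000 = $29,748.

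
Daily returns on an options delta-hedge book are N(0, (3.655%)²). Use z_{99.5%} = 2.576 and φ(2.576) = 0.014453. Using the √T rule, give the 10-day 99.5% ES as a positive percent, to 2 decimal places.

σ_{10d} = 3.655% × √10 = 11.558%.
ES multiplier = φ(z)/(1−α) = 0.014453/0.005 = 2.891.
ES = 11.558% × 2.891 = 33.414%.

33.41%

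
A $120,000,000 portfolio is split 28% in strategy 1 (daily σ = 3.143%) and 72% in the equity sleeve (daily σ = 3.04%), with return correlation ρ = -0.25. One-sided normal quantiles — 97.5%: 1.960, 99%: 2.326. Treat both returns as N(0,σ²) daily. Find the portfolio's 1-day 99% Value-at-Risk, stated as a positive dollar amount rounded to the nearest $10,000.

σ_p² = 0.28²·3.143² + 0.72²·3.04² + 2·-0.25·0.28·0.72·3.143·3.04 = 4.6022 (%²).
σ_p = √4.6022 = 2.145%.
VaR = 2.326 × 2.145% = 4.989%; on $120,000,000 that is $5,986,800.

$5,990,000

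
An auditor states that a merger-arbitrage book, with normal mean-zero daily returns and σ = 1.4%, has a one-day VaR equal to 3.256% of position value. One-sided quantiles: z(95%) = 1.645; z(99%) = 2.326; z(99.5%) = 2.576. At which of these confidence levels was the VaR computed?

99%

Implied z = VaR/σ = 3.256 / 1.4 = 2.326.
This matches z(99%) = 2.326.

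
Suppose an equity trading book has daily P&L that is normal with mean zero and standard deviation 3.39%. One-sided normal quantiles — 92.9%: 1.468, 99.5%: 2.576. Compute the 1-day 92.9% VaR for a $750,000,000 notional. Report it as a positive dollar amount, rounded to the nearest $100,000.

VaR = z·σ = 1.468 × 3.39% = 4.977%.
On $750,000,000: 0.04977 × $750,000,000 = $37,327,500.

$37,300,000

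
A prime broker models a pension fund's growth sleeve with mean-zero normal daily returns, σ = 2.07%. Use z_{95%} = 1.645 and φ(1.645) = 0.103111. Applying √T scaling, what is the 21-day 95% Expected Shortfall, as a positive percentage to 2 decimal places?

σ_{21d} = 2.07% × √21 = 9.486%.
ES multiplier = φ(z)/(1−α) = 0.103111/0.05 = 2.062.
ES = 9.486% × 2.062 = 19.560%.

19.56%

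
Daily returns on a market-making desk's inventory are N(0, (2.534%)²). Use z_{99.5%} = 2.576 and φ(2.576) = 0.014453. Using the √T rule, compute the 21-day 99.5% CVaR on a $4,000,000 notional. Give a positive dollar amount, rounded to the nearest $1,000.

σ_{21d} = 2.534% × √21 = 11.612%.
ES multiplier = φ(z)/(1−α) = 0.014453/0.005 = 2.891.
ES = 11.612% × 2.891 = 33.570%; on $4,000,000: $1,342,800.

$1,343,000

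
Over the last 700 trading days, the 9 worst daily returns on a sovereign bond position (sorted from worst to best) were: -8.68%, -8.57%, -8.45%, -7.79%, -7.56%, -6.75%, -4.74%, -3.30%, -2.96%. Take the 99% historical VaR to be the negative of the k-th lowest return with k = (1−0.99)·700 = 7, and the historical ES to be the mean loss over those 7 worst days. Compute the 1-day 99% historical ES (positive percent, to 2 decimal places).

7.51%

The 7 worst returns sum to -52.54%.
ES = −(-52.54%) / 7 = 7.5057…% ≈ 7.51%.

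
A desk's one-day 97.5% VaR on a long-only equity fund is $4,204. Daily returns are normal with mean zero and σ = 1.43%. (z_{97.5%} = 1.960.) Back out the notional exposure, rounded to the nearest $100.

$150,000

VaR as a fraction of value: z·σ = 1.960 × 1.43% = 2.8028%.
Position = $4,204 / 0.028028 = $149,993.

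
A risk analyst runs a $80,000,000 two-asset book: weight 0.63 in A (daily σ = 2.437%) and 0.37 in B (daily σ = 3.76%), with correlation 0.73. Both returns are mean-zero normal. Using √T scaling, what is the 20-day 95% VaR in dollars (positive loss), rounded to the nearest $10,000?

σ_p = √(0.63²·2.437² + 0.37²·3.76² + 2·0.73·0.63·0.37·2.437·3.76) = 2.722%.
σ_{20d} = 2.722% × √20 = 12.173%.
z(95%) = 1.645.
VaR = 1.645 × 12.173% = 20.025%; on $80,000,000 that is $16,020,000.

$16,020,000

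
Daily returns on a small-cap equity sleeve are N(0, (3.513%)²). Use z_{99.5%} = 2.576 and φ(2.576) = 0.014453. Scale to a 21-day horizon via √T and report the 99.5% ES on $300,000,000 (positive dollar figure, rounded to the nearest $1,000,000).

σ_{21d} = 3.513% × √21 = 16.099%.
ES multiplier = φ(z)/(1−α) = 0.014453/0.005 = 2.891.
ES = 16.099% × 2.891 = 46.542%; on $300,000,000: $139,626,000.

$140,000,000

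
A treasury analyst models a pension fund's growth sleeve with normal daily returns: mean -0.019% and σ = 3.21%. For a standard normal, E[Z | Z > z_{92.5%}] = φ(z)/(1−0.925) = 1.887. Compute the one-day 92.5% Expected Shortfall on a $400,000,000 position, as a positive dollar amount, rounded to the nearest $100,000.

$24,300,000

ES = −(-0.019%) + 3.21% × 1.887 = 6.076%.
On $400,000,000: 0.06076 × $400,000,000 = $24,304,000.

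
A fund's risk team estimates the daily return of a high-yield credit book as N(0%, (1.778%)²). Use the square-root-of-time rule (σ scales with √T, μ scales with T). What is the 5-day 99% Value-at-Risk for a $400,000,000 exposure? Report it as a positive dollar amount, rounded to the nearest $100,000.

$37,000,000

At 99%, z = 2.326.
σ_{5d} = 1.778% × √5 = 3.976%.
VaR = 2.326 × 3.976% = 9.248%.
On $400,000,000: 0.09248 × $400,000,000 = $36,992,000.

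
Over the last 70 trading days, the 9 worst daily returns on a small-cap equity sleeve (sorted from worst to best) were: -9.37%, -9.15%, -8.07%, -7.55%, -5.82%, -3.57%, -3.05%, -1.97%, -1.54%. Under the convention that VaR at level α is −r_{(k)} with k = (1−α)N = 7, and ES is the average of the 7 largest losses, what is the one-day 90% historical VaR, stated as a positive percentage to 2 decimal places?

3.05%

k = 7; the 7th lowest return is -3.05%, so VaR = 3.05%.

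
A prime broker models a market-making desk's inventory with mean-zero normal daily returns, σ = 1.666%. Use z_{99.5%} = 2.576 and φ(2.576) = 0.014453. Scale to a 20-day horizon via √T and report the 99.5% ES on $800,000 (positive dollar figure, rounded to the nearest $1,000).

$172,000

σ_{20d} = 1.666% × √20 = 7.451%.
ES multiplier = φ(z)/(1−α) = 0.014453/0.005 = 2.891.
ES = 7.451% × 2.891 = 21.541%; on $800,000: $172,328.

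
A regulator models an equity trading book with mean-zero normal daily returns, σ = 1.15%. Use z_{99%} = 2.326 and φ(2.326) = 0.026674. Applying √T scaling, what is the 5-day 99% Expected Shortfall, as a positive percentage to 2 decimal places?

σ_{5d} = 1.15% × √5 = 2.571%.
ES multiplier = φ(z)/(1−α) = 0.026674/0.01 = 2.667.
ES = 2.571% × 2.667 = 6.857%.

6.86%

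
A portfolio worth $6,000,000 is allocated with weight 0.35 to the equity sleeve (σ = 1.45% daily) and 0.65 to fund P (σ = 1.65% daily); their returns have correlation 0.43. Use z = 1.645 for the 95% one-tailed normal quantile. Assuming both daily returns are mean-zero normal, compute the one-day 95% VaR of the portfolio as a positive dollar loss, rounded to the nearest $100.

$135,200

σ_p² = 0.35²·1.45² + 0.65²·1.65² + 2·0.43·0.35·0.65·1.45·1.65 = 1.8759 (%²).
σ_p = √1.8759 = 1.370%.
VaR = 1.645 × 1.370% = 2.254%; on $6,000,000 that is $135,240.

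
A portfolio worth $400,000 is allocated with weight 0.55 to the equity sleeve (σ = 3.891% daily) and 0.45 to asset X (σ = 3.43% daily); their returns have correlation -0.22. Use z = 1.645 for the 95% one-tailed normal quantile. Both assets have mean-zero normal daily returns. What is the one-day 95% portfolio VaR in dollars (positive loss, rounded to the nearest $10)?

$15,440

σ_p² = 0.55²·3.891² + 0.45²·3.43² + 2·-0.22·0.55·0.45·3.891·3.43 = 5.5088 (%²).
σ_p = √5.5088 = 2.347%.
VaR = 1.645 × 2.347% = 3.861%; on $400,000 that is $15,444.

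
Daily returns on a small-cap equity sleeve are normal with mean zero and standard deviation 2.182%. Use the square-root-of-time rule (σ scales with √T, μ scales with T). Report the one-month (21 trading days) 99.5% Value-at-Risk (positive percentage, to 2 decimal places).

25.76%

At 99.5%, z = 2.576.
σ_{21d} = 2.182% × √21 = 9.999%.
VaR = 2.576 × 9.999% = 25.757%.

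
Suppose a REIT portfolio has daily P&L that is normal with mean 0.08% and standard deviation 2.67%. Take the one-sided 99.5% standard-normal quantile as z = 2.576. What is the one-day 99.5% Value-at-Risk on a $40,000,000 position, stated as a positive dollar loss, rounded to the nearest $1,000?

VaR = −μ + z·σ = −(0.08%) + 2.576 × 2.67% = 6.798%.
On $40,000,000: 0.06798 × $40,000,000 = $2,719,200.

$2,719,000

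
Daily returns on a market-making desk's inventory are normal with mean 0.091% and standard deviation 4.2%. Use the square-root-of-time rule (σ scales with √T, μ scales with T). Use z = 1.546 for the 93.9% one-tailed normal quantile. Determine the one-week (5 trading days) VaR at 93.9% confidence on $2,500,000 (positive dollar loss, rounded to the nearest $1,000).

$352,000

σ_{5d} = 4.2% × √5 = 9.391%; μ_{5d} = 5 × 0.091% = 0.455%.
VaR = −(0.455%) + 1.546 × 9.391% = 14.063%.
On $2,500,000: 0.14063 × $2,500,000 = $351,575.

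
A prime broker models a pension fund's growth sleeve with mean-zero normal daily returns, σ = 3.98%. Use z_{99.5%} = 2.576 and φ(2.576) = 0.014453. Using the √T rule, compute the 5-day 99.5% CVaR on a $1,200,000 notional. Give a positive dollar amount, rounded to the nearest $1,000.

$309,000

σ_{5d} = 3.98% × √5 = 8.900%.
ES multiplier = φ(z)/(1−α) = 0.014453/0.005 = 2.891.
ES = 8.900% × 2.891 = 25.730%; on $1,200,000: $308,760.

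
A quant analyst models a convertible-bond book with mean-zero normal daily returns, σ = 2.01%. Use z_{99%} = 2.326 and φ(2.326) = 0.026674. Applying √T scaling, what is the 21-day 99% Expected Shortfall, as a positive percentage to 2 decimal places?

24.57%

σ_{21d} = 2.01% × √21 = 9.211%.
ES multiplier = φ(z)/(1−α) = 0.026674/0.01 = 2.667.
ES = 9.211% × 2.667 = 24.566%.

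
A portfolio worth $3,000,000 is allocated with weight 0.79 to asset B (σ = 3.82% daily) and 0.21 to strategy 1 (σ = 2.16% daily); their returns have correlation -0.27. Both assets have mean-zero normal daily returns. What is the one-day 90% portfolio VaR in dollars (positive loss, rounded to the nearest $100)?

σ_p² = 0.79²·3.82² + 0.21²·2.16² + 2·-0.27·0.79·0.21·3.82·2.16 = 8.5737 (%²).
σ_p = √8.5737 = 2.928%.
At 90%, z = 1.282.
VaR = 1.282 × 2.928% = 3.754%; on $3,000,000 that is $112,620.

$112,600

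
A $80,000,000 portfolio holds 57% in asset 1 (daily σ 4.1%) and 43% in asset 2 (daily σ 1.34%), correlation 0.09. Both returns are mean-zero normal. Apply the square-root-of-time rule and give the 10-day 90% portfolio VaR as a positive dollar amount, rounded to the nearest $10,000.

σ_p = √(0.57²·4.1² + 0.43²·1.34² + 2·0.09·0.57·0.43·4.1·1.34) = 2.457%.
σ_{10d} = 2.457% × √10 = 7.770%.
z(90%) = 1.282.
VaR = 1.282 × 7.770% = 9.961%; on $80,000,000 that is $7,968,800.

$7,970,000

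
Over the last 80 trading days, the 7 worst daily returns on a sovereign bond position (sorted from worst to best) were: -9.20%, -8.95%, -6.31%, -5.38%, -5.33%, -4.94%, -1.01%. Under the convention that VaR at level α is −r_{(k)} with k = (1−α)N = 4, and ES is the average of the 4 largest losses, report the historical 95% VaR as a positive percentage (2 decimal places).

5.38%

k = 4; the 4th lowest return is -5.38%, so VaR = 5.38%.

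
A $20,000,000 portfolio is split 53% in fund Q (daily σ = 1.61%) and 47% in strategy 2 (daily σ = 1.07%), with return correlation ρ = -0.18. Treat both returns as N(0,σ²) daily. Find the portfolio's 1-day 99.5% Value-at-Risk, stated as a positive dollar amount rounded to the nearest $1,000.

σ_p² = 0.53²·1.61² + 0.47²·1.07² + 2·-0.18·0.53·0.47·1.61·1.07 = 0.8265 (%²).
σ_p = √0.8265 = 0.909%.
At 99.5%, z = 2.576.
VaR = 2.576 × 0.909% = 2.342%; on $20,000,000 that is $468,400.

$468,000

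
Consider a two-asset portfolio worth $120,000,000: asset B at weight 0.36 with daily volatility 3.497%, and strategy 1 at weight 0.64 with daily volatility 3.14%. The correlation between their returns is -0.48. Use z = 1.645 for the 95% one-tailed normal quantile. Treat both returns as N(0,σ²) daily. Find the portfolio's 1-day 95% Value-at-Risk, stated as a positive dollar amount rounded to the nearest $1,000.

$3,528,000

σ_p² = 0.36²·3.497² + 0.64²·3.14² + 2·-0.48·0.36·0.64·3.497·3.14 = 3.1946 (%²).
σ_p = √3.1946 = 1.787%.
VaR = 1.645 × 1.787% = 2.940%; on $120,000,000 that is $3,528,000.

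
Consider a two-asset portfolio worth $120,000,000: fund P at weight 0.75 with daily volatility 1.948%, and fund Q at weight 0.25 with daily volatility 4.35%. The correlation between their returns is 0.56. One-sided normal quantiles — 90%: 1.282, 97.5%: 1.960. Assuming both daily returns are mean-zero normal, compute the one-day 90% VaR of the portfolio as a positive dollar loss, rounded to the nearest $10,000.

σ_p² = 0.75²·1.948² + 0.25²·4.35² + 2·0.56·0.75·0.25·1.948·4.35 = 5.0967 (%²).
σ_p = √5.0967 = 2.258%.
VaR = 1.282 × 2.258% = 2.895%; on $120,000,000 that is $3,474,000.

$3,470,000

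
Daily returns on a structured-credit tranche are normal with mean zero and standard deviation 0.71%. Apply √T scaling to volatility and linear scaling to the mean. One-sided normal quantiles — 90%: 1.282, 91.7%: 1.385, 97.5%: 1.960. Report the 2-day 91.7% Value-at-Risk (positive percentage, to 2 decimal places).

σ_{2d} = 0.71% × √2 = 1.004%.
VaR = 1.385 × 1.004% = 1.391%.

1.39%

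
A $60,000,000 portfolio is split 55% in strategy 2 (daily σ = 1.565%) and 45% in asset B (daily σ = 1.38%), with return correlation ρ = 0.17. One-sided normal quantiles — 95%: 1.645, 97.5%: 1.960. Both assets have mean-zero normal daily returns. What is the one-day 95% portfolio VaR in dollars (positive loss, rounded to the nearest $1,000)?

σ_p² = 0.55²·1.565² + 0.45²·1.38² + 2·0.17·0.55·0.45·1.565·1.38 = 1.3083 (%²).
σ_p = √1.3083 = 1.144%.
VaR = 1.645 × 1.144% = 1.882%; on $60,000,000 that is $1,129,200.

$1,129,000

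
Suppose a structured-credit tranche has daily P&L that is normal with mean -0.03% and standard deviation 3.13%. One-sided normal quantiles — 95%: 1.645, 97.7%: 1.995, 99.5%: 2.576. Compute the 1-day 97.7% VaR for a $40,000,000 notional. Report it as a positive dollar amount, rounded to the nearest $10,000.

VaR = −μ + z·σ = −(-0.03%) + 1.995 × 3.13% = 6.274%.
On $40,000,000: 0.06274 × $40,000,000 = $2,509,600.

$2,510,000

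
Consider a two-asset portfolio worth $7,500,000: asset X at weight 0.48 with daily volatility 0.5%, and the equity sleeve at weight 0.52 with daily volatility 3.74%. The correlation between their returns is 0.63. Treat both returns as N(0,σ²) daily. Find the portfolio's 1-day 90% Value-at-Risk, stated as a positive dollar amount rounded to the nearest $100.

$202,300

σ_p² = 0.48²·0.5² + 0.52²·3.74² + 2·0.63·0.48·0.52·0.5·3.74 = 4.4280 (%²).
σ_p = √4.4280 = 2.104%.
At 90%, z = 1.282.
VaR = 1.282 × 2.104% = 2.697%; on $7,500,000 that is $202,275.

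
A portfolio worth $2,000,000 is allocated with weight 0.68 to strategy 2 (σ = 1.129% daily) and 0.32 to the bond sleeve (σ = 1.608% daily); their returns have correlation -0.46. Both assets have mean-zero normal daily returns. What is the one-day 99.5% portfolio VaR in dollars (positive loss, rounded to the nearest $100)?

σ_p² = 0.68²·1.129² + 0.32²·1.608² + 2·-0.46·0.68·0.32·1.129·1.608 = 0.4907 (%²).
σ_p = √0.4907 = 0.701%.
At 99.5%, z = 2.576.
VaR = 2.576 × 0.701% = 1.806%; on $2,000,000 that is $36,120.

$36,100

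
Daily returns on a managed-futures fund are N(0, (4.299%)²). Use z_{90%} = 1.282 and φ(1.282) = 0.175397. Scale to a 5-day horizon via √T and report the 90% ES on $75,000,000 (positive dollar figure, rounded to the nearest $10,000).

$12,650,000

σ_{5d} = 4.299% × √5 = 9.613%.
ES multiplier = φ(z)/(1−α) = 0.175397/0.1 = 1.754.
ES = 9.613% × 1.754 = 16.861%; on $75,000,000: $12,645,750.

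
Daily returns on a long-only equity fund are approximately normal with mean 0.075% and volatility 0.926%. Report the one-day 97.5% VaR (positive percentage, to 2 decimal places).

At 97.5% one-sided, z = 1.960.
VaR = −μ + z·σ = −(0.075%) + 1.960 × 0.926% = 1.740%.

1.74%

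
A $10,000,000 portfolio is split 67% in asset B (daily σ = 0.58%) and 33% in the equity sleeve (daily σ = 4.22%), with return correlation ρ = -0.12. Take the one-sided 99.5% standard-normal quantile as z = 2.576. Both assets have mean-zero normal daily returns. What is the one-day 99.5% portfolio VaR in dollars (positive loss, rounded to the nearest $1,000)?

σ_p² = 0.67²·0.58² + 0.33²·4.22² + 2·-0.12·0.67·0.33·0.58·4.22 = 1.9605 (%²).
σ_p = √1.9605 = 1.400%.
VaR = 2.576 × 1.400% = 3.606%; on $10,000,000 that is $360,600.

$361,000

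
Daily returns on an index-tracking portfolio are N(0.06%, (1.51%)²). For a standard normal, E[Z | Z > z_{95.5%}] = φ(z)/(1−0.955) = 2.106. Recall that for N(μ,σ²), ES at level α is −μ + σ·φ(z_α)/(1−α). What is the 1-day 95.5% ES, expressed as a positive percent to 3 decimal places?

3.120%

ES = −(0.06%) + 1.51% × 2.106 = 3.120%.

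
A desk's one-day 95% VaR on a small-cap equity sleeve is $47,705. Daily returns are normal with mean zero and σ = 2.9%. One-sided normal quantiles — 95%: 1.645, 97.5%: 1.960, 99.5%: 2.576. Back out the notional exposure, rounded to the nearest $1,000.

$1,000,000

VaR as a fraction of value: z·σ = 1.645 × 2.9% = 4.7705%.
Position = $47,705 / 0.047705 = $1,000,000.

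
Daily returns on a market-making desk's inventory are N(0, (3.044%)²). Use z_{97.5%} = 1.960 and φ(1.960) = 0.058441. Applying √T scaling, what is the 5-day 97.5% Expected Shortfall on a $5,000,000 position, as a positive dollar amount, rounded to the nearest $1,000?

$796,000

σ_{5d} = 3.044% × √5 = 6.807%.
ES multiplier = φ(z)/(1−α) = 0.058441/0.025 = 2.338.
ES = 6.807% × 2.338 = 15.915%; on $5,000,000: $795,750.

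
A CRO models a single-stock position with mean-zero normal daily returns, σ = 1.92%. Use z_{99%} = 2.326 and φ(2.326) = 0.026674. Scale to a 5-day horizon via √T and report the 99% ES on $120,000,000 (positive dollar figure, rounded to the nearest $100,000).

σ_{5d} = 1.92% × √5 = 4.293%.
ES multiplier = φ(z)/(1−α) = 0.026674/0.01 = 2.667.
ES = 4.293% × 2.667 = 11.449%; on $120,000,000: $13,738,800.

$13,700,000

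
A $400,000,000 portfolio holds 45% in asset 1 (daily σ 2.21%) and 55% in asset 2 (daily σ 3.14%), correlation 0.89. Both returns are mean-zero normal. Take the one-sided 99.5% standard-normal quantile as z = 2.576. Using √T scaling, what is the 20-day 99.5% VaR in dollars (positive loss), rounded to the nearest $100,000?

$122,200,000

σ_p = √(0.45²·2.21² + 0.55²·3.14² + 2·0.89·0.45·0.55·2.21·3.14) = 2.651%.
σ_{20d} = 2.651% × √20 = 11.856%.
VaR = 2.576 × 11.856% = 30.541%; on $400,000,000 that is $122,164,000.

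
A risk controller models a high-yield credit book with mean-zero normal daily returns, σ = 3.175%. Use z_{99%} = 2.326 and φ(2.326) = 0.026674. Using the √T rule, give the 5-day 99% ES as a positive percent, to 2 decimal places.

18.94%

σ_{5d} = 3.175% × √5 = 7.100%.
ES multiplier = φ(z)/(1−α) = 0.026674/0.01 = 2.667.
ES = 7.100% × 2.667 = 18.936%.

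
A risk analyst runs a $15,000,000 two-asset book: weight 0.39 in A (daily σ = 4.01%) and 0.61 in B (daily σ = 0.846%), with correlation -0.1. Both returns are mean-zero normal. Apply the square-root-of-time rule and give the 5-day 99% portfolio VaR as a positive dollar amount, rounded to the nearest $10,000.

$1,250,000

σ_p = √(0.39²·4.01² + 0.61²·0.846² + 2·-0.1·0.39·0.61·4.01·0.846) = 1.597%.
σ_{5d} = 1.597% × √5 = 3.571%.
z(99%) = 2.326.
VaR = 2.326 × 3.571% = 8.306%; on $15,000,000 that is $1,245,900.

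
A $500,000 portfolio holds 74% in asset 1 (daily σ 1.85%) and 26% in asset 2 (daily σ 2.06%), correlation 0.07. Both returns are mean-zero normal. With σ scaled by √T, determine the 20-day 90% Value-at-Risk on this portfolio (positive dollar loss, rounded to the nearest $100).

σ_p = √(0.74²·1.85² + 0.26²·2.06² + 2·0.07·0.74·0.26·1.85·2.06) = 1.505%.
σ_{20d} = 1.505% × √20 = 6.731%.
z(90%) = 1.282.
VaR = 1.282 × 6.731% = 8.629%; on $500,000 that is $43,145.

$43,100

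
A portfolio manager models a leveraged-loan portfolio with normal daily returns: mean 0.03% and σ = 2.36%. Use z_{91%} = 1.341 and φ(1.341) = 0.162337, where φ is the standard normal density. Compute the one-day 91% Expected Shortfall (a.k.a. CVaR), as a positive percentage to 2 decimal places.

Tail multiplier: φ(z)/(1−α) = 0.162337 / 0.09 = 1.804.
ES = −(0.03%) + 2.36% × 1.804 = 4.227%.

4.23%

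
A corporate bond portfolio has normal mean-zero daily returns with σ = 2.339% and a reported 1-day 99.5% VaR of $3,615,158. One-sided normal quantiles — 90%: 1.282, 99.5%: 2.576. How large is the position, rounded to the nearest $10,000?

$60,000,000

VaR as a fraction of value: z·σ = 2.576 × 2.339% = 6.02526%.
Position = $3,615,158 / 0.0602526 = $59,999,993.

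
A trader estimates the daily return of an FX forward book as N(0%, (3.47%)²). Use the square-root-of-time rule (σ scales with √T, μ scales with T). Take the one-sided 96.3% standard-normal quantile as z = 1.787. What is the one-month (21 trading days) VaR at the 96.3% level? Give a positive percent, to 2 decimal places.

σ_{21d} = 3.47% × √21 = 15.902%.
VaR = 1.787 × 15.902% = 28.417%.

28.42%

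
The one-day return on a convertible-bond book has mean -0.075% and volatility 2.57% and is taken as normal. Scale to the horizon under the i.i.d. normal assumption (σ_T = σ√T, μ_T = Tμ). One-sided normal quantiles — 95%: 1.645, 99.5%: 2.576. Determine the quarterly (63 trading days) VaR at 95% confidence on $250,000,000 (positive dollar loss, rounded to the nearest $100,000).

$95,700,000

σ_{63d} = 2.57% × √63 = 20.399%; μ_{63d} = 63 × -0.075% = -4.725%.
VaR = −(-4.725%) + 1.645 × 20.399% = 38.281%.
On $250,000,000: 0.38281 × $250,000,000 = $95,702,500.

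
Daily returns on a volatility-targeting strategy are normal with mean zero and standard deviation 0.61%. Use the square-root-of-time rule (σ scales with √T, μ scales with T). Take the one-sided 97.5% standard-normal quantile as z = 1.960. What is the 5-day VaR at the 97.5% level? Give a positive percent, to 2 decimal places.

σ_{5d} = 0.61% × √5 = 1.364%.
VaR = 1.960 × 1.364% = 2.673%.

2.67%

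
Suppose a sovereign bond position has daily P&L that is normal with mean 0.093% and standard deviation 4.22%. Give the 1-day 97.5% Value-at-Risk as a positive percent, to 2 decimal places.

At 97.5% one-sided, z = 1.960.
VaR = −μ + z·σ = −(0.093%) + 1.960 × 4.22% = 8.178%.

8.18%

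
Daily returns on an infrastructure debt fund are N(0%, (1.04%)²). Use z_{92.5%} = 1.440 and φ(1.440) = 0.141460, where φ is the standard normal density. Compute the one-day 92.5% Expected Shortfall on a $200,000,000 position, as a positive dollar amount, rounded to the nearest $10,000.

Tail multiplier: φ(z)/(1−α) = 0.141460 / 0.075 = 1.886.
ES = 1.04% × 1.886 = 1.961%.
On $200,000,000: 0.01961 × $200,000,000 = $3,922,000.

$3,920,000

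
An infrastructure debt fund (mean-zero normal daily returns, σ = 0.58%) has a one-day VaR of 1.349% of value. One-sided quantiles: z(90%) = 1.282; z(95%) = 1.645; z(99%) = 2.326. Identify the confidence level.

99%

Implied z = VaR/σ = 1.349 / 0.58 = 2.326.
This matches z(99%) = 2.326.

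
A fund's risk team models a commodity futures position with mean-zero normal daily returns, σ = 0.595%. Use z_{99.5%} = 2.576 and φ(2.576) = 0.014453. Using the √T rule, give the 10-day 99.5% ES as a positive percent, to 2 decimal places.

σ_{10d} = 0.595% × √10 = 1.882%.
ES multiplier = φ(z)/(1−α) = 0.014453/0.005 = 2.891.
ES = 1.882% × 2.891 = 5.441%.

5.44%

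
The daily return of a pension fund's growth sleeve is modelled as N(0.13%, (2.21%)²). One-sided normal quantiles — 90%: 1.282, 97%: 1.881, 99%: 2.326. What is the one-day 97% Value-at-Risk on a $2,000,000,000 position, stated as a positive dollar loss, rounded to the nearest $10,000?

$80,540,000

VaR = −μ + z·σ = −(0.13%) + 1.881 × 2.21% = 4.027%.
On $2,000,000,000: 0.04027 × $2,000,000,000 = $80,540,000.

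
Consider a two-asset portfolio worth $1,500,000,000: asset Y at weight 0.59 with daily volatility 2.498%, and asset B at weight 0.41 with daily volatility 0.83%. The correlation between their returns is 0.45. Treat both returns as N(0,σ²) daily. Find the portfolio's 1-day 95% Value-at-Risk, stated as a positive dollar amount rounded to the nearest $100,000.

σ_p² = 0.59²·2.498² + 0.41²·0.83² + 2·0.45·0.59·0.41·2.498·0.83 = 2.7393 (%²).
σ_p = √2.7393 = 1.655%.
At 95%, z = 1.645.
VaR = 1.645 × 1.655% = 2.722%; on $1,500,000,000 that is $40,830,000.

$40,800,000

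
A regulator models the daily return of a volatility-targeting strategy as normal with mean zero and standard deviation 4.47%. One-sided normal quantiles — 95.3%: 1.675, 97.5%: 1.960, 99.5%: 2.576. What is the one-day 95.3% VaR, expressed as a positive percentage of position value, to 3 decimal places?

VaR = z·σ = 1.675 × 4.47% = 7.487%.

7.487%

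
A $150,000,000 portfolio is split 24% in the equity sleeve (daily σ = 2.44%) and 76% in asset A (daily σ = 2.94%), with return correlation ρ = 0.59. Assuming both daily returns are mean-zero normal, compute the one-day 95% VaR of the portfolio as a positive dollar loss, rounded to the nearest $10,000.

σ_p² = 0.24²·2.44² + 0.76²·2.94² + 2·0.59·0.24·0.76·2.44·2.94 = 6.8795 (%²).
σ_p = √6.8795 = 2.623%.
At 95%, z = 1.645.
VaR = 1.645 × 2.623% = 4.315%; on $150,000,000 that is $6,472,500.

$6,470,000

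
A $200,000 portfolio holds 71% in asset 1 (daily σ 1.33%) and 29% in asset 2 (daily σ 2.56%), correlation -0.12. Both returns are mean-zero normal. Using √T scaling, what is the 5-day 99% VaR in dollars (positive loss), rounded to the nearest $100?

$11,700

σ_p = √(0.71²·1.33² + 0.29²·2.56² + 2·-0.12·0.71·0.29·1.33·2.56) = 1.129%.
σ_{5d} = 1.129% × √5 = 2.525%.
z(99%) = 2.326.
VaR = 2.326 × 2.525% = 5.873%; on $200,000 that is $11,746.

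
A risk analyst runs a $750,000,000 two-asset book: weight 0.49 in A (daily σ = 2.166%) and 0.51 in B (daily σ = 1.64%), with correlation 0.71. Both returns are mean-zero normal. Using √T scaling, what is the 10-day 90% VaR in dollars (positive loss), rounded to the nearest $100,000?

$53,400,000

σ_p = √(0.49²·2.166² + 0.51²·1.64² + 2·0.71·0.49·0.51·2.166·1.64) = 1.757%.
σ_{10d} = 1.757% × √10 = 5.556%.
z(90%) = 1.282.
VaR = 1.282 × 5.556% = 7.123%; on $750,000,000 that is $53,422,500.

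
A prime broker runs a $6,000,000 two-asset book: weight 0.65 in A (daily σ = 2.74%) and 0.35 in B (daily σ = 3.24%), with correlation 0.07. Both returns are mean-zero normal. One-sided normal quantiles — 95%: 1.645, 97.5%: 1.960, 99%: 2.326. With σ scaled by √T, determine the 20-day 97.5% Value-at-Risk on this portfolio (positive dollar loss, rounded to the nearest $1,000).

$1,145,000

σ_p = √(0.65²·2.74² + 0.35²·3.24² + 2·0.07·0.65·0.35·2.74·3.24) = 2.177%.
σ_{20d} = 2.177% × √20 = 9.736%.
VaR = 1.960 × 9.736% = 19.083%; on $6,000,000 that is $1,144,980.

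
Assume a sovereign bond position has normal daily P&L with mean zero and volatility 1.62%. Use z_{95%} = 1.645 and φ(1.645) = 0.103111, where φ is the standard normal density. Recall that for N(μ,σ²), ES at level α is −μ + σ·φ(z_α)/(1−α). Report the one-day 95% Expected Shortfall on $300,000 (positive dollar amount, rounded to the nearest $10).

$10,020

Tail multiplier: φ(z)/(1−α) = 0.103111 / 0.05 = 2.062.
ES = 1.62% × 2.062 = 3.340%.
On $300,000: 0.03340 × $300,000 = $10,020.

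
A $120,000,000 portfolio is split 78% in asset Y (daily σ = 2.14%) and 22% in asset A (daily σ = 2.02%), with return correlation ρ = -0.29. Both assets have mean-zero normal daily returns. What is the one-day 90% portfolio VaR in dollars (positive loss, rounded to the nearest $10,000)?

$2,460,000

σ_p² = 0.78²·2.14² + 0.22²·2.02² + 2·-0.29·0.78·0.22·2.14·2.02 = 2.5535 (%²).
σ_p = √2.5535 = 1.598%.
At 90%, z = 1.282.
VaR = 1.282 × 1.598% = 2.049%; on $120,000,000 that is $2,458,800.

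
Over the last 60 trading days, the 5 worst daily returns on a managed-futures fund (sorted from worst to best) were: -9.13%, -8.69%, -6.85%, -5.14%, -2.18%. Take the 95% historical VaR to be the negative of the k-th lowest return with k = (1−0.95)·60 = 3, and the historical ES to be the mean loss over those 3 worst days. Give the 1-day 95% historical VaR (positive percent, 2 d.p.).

6.85%

k = 3; the 3rd lowest return is -6.85%, so VaR = 6.85%.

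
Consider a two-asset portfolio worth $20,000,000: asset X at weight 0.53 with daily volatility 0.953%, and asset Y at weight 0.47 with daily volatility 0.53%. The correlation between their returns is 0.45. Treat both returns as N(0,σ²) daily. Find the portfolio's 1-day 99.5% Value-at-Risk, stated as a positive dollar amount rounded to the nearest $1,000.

$338,000

σ_p² = 0.53²·0.953² + 0.47²·0.53² + 2·0.45·0.53·0.47·0.953·0.53 = 0.4304 (%²).
σ_p = √0.4304 = 0.656%.
At 99.5%, z = 2.576.
VaR = 2.576 × 0.656% = 1.690%; on $20,000,000 that is $338,000.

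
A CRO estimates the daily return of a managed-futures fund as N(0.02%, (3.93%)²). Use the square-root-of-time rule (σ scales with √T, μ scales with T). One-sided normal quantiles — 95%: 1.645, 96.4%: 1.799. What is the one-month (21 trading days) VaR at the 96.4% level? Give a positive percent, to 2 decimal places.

31.98%

σ_{21d} = 3.93% × √21 = 18.010%; μ_{21d} = 21 × 0.02% = 0.420%.
VaR = −(0.420%) + 1.799 × 18.010% = 31.980%.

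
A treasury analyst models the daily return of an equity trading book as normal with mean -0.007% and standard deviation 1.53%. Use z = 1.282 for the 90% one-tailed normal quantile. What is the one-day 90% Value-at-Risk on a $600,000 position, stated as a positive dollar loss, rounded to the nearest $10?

VaR = −μ + z·σ = −(-0.007%) + 1.282 × 1.53% = 1.968%.
On $600,000: 0.01968 × $600,000 = $11,808.

$11,810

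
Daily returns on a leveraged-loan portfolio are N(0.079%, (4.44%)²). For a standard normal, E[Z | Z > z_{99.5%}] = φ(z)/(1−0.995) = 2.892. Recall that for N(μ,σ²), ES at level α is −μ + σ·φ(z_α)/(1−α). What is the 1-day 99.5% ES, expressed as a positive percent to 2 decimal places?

ES = −(0.079%) + 4.44% × 2.892 = 12.761%.

12.76%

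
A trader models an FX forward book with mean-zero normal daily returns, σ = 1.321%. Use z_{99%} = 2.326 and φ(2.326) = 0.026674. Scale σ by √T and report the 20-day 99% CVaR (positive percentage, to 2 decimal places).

σ_{20d} = 1.321% × √20 = 5.908%.
ES multiplier = φ(z)/(1−α) = 0.026674/0.01 = 2.667.
ES = 5.908% × 2.667 = 15.757%.

15.76%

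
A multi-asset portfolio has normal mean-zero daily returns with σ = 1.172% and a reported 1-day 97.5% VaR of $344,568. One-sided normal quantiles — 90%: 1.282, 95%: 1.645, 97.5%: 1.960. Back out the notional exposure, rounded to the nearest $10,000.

VaR as a fraction of value: z·σ = 1.960 × 1.172% = 2.29712%.
Position = $344,568 / 0.0229712 = $15,000,000.

$15,000,000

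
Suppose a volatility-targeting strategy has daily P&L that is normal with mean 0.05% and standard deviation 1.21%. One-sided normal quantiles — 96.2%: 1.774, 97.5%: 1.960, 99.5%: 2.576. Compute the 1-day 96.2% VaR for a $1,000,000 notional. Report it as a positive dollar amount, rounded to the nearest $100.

$21,000

VaR = −μ + z·σ = −(0.05%) + 1.774 × 1.21% = 2.097%.
On $1,000,000: 0.02097 × $1,000,000 = $20,970.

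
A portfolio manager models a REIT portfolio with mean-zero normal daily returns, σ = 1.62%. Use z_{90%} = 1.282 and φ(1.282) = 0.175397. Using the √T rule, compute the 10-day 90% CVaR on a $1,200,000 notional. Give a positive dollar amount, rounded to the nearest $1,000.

$108,000

σ_{10d} = 1.62% × √10 = 5.123%.
ES multiplier = φ(z)/(1−α) = 0.175397/0.1 = 1.754.
ES = 5.123% × 1.754 = 8.986%; on $1,200,000: $107,832.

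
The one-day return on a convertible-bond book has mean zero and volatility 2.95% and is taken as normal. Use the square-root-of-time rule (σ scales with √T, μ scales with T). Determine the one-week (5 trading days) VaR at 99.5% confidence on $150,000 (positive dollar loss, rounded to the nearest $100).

At 99.5%, z = 2.576.
σ_{5d} = 2.95% × √5 = 6.596%.
VaR = 2.576 × 6.596% = 16.991%.
On $150,000: 0.16991 × $150,000 = $25,486.

$25,500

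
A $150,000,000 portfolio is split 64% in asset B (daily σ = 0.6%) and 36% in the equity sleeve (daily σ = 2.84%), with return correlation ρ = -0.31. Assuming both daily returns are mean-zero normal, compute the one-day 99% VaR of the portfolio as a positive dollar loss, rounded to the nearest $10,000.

$3,400,000

σ_p² = 0.64²·0.6² + 0.36²·2.84² + 2·-0.31·0.64·0.36·0.6·2.84 = 0.9493 (%²).
σ_p = √0.9493 = 0.974%.
At 99%, z = 2.326.
VaR = 2.326 × 0.974% = 2.266%; on $150,000,000 that is $3,399,000.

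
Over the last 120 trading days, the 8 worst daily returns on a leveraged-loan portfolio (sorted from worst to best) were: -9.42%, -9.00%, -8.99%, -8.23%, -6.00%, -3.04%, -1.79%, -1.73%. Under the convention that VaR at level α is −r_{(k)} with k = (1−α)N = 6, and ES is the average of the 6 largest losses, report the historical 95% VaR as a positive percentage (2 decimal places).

3.04%

k = 6; the 6th lowest return is -3.04%, so VaR = 3.04%.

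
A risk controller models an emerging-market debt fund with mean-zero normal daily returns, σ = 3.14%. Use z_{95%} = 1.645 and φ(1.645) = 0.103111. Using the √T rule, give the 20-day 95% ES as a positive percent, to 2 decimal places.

28.96%

σ_{20d} = 3.14% × √20 = 14.043%.
ES multiplier = φ(z)/(1−α) = 0.103111/0.05 = 2.062.
ES = 14.043% × 2.062 = 28.957%.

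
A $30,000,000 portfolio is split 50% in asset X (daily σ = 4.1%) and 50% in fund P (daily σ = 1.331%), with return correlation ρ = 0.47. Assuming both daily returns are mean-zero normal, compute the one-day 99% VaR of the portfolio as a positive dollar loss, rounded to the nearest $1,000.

σ_p² = 0.5²·4.1² + 0.5²·1.331² + 2·0.47·0.5·0.5·4.1·1.331 = 5.9278 (%²).
σ_p = √5.9278 = 2.435%.
At 99%, z = 2.326.
VaR = 2.326 × 2.435% = 5.664%; on $30,000,000 that is $1,699,200.

$1,699,000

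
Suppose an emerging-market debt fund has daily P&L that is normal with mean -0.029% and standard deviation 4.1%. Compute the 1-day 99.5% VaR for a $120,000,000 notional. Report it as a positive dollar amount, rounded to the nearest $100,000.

At 99.5% one-sided, z = 2.576.
VaR = −μ + z·σ = −(-0.029%) + 2.576 × 4.1% = 10.591%.
On $120,000,000: 0.10591 × $120,000,000 = $12,709,200.

$12,700,000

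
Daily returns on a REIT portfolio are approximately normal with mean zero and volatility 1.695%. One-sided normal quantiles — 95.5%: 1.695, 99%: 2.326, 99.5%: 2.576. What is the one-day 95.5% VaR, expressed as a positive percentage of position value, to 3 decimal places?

VaR = z·σ = 1.695 × 1.695% = 2.873%.

2.873%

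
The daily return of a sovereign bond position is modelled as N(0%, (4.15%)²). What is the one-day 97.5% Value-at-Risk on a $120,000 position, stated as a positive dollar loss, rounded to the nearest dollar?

At 97.5% one-sided, z = 1.960.
VaR = z·σ = 1.960 × 4.15% = 8.134%.
On $120,000: 0.08134 × $120,000 = $9,761.

$9,761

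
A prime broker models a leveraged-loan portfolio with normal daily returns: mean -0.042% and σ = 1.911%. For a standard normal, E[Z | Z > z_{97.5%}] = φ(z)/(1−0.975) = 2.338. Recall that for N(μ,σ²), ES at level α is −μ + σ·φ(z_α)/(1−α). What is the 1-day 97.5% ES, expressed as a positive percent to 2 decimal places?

4.51%

ES = −(-0.042%) + 1.911% × 2.338 = 4.510%.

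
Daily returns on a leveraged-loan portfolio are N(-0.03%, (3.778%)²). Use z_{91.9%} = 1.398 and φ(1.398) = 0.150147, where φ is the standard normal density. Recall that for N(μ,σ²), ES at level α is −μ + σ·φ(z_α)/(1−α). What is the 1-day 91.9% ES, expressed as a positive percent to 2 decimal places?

7.03%

Tail multiplier: φ(z)/(1−α) = 0.150147 / 0.081 = 1.854.
ES = −(-0.03%) + 3.778% × 1.854 = 7.034%.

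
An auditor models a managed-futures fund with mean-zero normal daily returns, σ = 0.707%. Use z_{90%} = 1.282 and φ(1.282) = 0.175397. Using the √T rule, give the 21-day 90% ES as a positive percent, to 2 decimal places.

σ_{21d} = 0.707% × √21 = 3.240%.
ES multiplier = φ(z)/(1−α) = 0.175397/0.1 = 1.754.
ES = 3.240% × 1.754 = 5.683%.

5.68%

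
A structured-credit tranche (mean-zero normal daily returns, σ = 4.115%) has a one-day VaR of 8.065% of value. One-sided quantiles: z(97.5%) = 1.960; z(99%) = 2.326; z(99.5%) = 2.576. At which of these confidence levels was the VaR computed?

97.5%

Implied z = VaR/σ = 8.065 / 4.115 = 1.960.
This matches z(97.5%) = 1.960.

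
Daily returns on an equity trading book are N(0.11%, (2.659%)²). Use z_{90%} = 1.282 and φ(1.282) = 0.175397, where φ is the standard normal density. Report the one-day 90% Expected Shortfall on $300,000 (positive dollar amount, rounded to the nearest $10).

Tail multiplier: φ(z)/(1−α) = 0.175397 / 0.1 = 1.754.
ES = −(0.11%) + 2.659% × 1.754 = 4.554%.
On $300,000: 0.04554 × $300,000 = $13,662.

$13,660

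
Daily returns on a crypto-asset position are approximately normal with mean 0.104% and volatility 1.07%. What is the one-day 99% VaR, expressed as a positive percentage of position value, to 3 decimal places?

At 99% one-sided, z = 2.326.
VaR = −μ + z·σ = −(0.104%) + 2.326 × 1.07% = 2.385%.

2.385%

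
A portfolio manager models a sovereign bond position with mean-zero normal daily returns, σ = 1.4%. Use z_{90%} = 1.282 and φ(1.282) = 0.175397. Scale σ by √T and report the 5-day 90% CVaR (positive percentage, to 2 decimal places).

σ_{5d} = 1.4% × √5 = 3.130%.
ES multiplier = φ(z)/(1−α) = 0.175397/0.1 = 1.754.
ES = 3.130% × 1.754 = 5.490%.

5.49%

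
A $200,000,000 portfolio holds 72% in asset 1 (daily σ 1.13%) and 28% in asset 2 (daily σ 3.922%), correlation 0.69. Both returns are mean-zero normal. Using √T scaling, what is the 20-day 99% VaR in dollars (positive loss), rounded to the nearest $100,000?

σ_p = √(0.72²·1.13² + 0.28²·3.922² + 2·0.69·0.72·0.28·1.13·3.922) = 1.761%.
σ_{20d} = 1.761% × √20 = 7.875%.
z(99%) = 2.326.
VaR = 2.326 × 7.875% = 18.317%; on $200,000,000 that is $36,634,000.

$36,600,000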